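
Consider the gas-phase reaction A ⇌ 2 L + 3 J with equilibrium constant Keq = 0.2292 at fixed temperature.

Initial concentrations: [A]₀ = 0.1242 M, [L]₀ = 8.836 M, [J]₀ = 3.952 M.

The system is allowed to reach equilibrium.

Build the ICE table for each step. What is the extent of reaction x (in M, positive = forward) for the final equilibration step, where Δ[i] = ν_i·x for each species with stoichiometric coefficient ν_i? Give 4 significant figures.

x = -1.251 M

Q₀ = 3.8801e+04 vs Keq = 0.2292 ⇒ Q>K, reverse
Step 1:
                    A           L           J
  Initial      0.1242       8.836       3.952
  Change        1.251      -2.502      -3.753
  Equil         1.375       6.334      0.1988
  solve Keq expr → x = -1.251; check Q = 0.2292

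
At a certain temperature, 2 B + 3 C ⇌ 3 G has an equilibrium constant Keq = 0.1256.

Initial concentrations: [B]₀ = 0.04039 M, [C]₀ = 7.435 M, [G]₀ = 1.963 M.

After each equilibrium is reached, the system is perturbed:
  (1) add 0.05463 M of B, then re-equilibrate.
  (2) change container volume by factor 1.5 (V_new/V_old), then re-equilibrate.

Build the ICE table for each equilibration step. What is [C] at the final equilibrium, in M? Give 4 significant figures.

[C]_eq = 5.233 M

Q₀ = 11.28 vs Keq = 0.1256 ⇒ Q>K, reverse
Step 1:
                  B         C         G
  Initial   0.04039     7.435     1.963
  Change     0.2281    0.3421   -0.3421
  Equil      0.2685     7.777     1.621
  solve Keq expr → x = -0.114; check Q = 0.1256
Then add 0.05463 M of B.
Step 2:
                  B         C         G
  Initial    0.3231     7.777     1.621
  Change   -0.03746  -0.05619   0.05619
  Equil      0.2856     7.721     1.677
  solve Keq expr → x = 0.01873; check Q = 0.1256
Then change container volume by factor 1.5 (V_new/V_old).
Step 3:
                  B         C         G
  Initial    0.1904     5.147     1.118
  Change    0.05694    0.0854   -0.0854
  Equil      0.2474     5.233     1.033
  solve Keq expr → x = -0.02847; check Q = 0.1256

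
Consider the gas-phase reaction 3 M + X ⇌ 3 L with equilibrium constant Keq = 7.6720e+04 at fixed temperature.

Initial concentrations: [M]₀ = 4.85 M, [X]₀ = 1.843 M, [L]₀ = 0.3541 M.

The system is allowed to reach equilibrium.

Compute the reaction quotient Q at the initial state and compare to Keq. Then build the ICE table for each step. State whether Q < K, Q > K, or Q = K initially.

Q₀ = 2.1117e-04 vs Keq = 7.6720e+04 ⇒ Q<K, forward
Step 1:
                    M           X           L
  Initial        4.85       1.843      0.3541
  Change       -4.671      -1.557       4.671
  Equil        0.1794      0.2861       5.025
  solve Keq expr → x = 1.557; check Q = 7.6720e+04

Q₀ = 2.1117e-04; Q < K (proceeds forward)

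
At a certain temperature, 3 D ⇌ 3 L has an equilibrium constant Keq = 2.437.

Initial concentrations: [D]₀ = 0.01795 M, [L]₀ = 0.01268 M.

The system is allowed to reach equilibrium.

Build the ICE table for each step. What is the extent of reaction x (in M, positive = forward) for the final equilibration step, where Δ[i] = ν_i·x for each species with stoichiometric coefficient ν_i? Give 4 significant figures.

Q₀ = 0.3525 vs Keq = 2.437 ⇒ Q<K, forward
Step 1:
                  D         L
  Initial   0.01795   0.01268
  Change  -0.004892  0.004892
  Equil     0.01306   0.01757
  solve Keq expr → x = 0.001631; check Q = 2.437

x = 0.001631 M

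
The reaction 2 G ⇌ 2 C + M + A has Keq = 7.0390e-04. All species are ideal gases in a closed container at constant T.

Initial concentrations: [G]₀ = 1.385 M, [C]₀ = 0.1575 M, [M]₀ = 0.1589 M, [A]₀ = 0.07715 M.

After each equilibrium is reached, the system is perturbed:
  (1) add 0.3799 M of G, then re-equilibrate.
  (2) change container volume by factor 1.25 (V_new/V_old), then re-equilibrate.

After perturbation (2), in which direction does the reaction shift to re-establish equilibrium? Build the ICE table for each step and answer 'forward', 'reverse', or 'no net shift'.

Direction: forward

Q₀ = 1.5853e-04 vs Keq = 7.0390e-04 ⇒ Q<K, forward
Step 1:
                    G           C           M           A
  I             1.385      0.1575      0.1589     0.07715
  C          -0.07455     0.07455     0.03728     0.03728
  E              1.31      0.2321      0.1962      0.1144
  solve Keq expr → x = 0.03728; check Q = 7.0390e-04
Then add 0.3799 M of G.
Step 2:
                    G           C           M           A
  I              1.69      0.2321      0.1962      0.1144
  C          -0.03222     0.03222     0.01611     0.01611
  E             1.658      0.2643      0.2123      0.1305
  solve Keq expr → x = 0.01611; check Q = 7.0390e-04
Then change container volume by factor 1.25 (V_new/V_old).
Step 3:
                    G           C           M           A
  I             1.327      0.2114      0.1698      0.1044
  C          -0.02504     0.02504     0.01252     0.01252
  E             1.301      0.2365      0.1823      0.1169
  solve Keq expr → x = 0.01252; check Q = 7.0390e-04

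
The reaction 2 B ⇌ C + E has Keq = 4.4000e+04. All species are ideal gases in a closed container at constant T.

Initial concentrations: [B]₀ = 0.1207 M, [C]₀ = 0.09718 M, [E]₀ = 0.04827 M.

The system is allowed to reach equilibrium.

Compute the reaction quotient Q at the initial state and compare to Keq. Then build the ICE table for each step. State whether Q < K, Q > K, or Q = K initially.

Q₀ = 0.322; Q < K (proceeds forward)

Q₀ = 0.322 vs Keq = 4.4000e+04 ⇒ Q<K, forward
Step 1:
                   B          C          E
  Initial     0.1207    0.09718    0.04827
  Change     -0.1201    0.06004    0.06004
  Equil   6.2210e-04     0.1572     0.1083
  solve Keq expr → x = 0.06004; check Q = 4.4000e+04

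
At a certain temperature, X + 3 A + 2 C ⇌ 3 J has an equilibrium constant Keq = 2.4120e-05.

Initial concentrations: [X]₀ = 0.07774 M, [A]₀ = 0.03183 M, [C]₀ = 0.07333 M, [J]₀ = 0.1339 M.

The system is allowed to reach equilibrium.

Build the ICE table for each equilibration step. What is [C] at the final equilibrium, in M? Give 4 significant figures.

[C]_eq = 0.1621 M

Q₀ = 1.7808e+05 vs Keq = 2.4120e-05 ⇒ Q>K, reverse
Step 1:
                    X           A           C           J
  init        0.07774     0.03183     0.07333      0.1339
  Δ            0.0444      0.1332      0.0888     -0.1332
  eq           0.1221       0.165      0.1621  7.0340e-04
  solve Keq expr → x = -0.0444; check Q = 2.4120e-05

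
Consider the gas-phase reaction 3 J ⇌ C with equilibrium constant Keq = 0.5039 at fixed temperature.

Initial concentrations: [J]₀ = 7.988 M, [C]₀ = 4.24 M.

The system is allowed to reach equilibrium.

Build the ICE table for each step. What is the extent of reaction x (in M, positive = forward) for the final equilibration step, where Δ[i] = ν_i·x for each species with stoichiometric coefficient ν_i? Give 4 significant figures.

x = 1.896 M

Q₀ = 0.008319 vs Keq = 0.5039 ⇒ Q<K, forward
Step 1:
                  J         C
  Initial     7.988      4.24
  Change     -5.687     1.896
  Equil       2.301     6.136
  solve Keq expr → x = 1.896; check Q = 0.5039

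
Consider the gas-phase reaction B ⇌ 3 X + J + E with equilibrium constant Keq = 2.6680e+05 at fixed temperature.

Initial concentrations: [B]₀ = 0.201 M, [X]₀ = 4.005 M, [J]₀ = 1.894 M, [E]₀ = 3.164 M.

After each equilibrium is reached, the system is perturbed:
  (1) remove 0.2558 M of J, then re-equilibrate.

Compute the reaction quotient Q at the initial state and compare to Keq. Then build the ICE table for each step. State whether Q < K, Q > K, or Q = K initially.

Q₀ = 1915; Q < K (proceeds forward)

Q₀ = 1915 vs Keq = 2.6680e+05 ⇒ Q<K, forward
Step 1:
                   B          X          J          E
  init         0.201      4.005      1.894      3.164
  Δ          -0.1984     0.5953     0.1984     0.1984
  eq        0.002567        4.6      2.092      3.362
  solve Keq expr → x = 0.1984; check Q = 2.6680e+05
Then remove 0.2558 M of J.
Step 2:
                   B          X          J          E
  init      0.002567        4.6      1.837      3.362
  Δ       -3.1189e-04 9.3566e-04 3.1189e-04 3.1189e-04
  eq        0.002255      4.601      1.837      3.363
  solve Keq expr → x = 3.1189e-04; check Q = 2.6680e+05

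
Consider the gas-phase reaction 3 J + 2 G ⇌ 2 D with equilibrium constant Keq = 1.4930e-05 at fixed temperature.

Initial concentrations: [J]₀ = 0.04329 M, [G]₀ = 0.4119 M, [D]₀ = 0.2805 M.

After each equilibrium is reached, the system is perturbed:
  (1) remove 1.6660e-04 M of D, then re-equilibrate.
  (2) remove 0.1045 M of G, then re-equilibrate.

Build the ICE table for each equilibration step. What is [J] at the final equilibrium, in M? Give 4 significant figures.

[J]_eq = 0.4627 M

Q₀ = 5716 vs Keq = 1.4930e-05 ⇒ Q>K, reverse
Step 1:
                    J           G           D
  Initial     0.04329      0.4119      0.2805
  Change       0.4195      0.2797     -0.2797
  Equil        0.4628      0.6916  8.4124e-04
  solve Keq expr → x = -0.1398; check Q = 1.4930e-05
Then remove 1.6660e-04 M of D.
Step 2:
                    J           G           D
  Initial      0.4628      0.6916  6.7464e-04
  Change  -2.4858e-04 -1.6572e-04  1.6572e-04
  Equil        0.4625      0.6914  8.4036e-04
  solve Keq expr → x = 8.2860e-05; check Q = 1.4930e-05
Then remove 0.1045 M of G.
Step 3:
                    J           G           D
  Initial      0.4625      0.5869  8.4036e-04
  Change   1.8963e-04  1.2642e-04 -1.2642e-04
  Equil        0.4627       0.587  7.1394e-04
  solve Keq expr → x = -6.3211e-05; check Q = 1.4930e-05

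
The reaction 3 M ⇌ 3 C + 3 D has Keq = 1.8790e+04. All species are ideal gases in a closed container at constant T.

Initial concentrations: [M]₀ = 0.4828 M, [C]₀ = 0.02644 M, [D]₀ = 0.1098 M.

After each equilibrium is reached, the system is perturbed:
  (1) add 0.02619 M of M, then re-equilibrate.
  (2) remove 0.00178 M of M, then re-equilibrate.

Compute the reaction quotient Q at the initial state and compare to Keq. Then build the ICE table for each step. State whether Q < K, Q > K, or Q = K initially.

Q₀ = 2.1742e-07 vs Keq = 1.8790e+04 ⇒ Q<K, forward
Step 1:
                  M         C         D
  init       0.4828   0.02644    0.1098
  Δ         -0.4719    0.4719    0.4719
  eq         0.0109    0.4983    0.5817
  solve Keq expr → x = 0.1573; check Q = 1.8790e+04
Then add 0.02619 M of M.
Step 2:
                  M         C         D
  init      0.03709    0.4983    0.5817
  Δ        -0.02514   0.02514   0.02514
  eq        0.01195    0.5235    0.6068
  solve Keq expr → x = 0.008382; check Q = 1.8790e+04
Then remove 0.00178 M of M.
Step 3:
                  M         C         D
  init      0.01017    0.5235    0.6068
  Δ        0.001708 -0.001708 -0.001708
  eq        0.01188    0.5218    0.6051
  solve Keq expr → x = -5.6917e-04; check Q = 1.8790e+04

Q₀ = 2.1742e-07; Q < K (proceeds forward)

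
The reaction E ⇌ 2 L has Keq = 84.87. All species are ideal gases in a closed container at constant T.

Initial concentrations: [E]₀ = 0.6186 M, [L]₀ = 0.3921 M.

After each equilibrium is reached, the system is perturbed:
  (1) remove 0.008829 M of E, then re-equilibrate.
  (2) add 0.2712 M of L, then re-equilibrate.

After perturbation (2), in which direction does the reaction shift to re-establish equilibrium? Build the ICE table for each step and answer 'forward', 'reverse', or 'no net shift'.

Direction: reverse

Q₀ = 0.2485 vs Keq = 84.87 ⇒ Q<K, forward
Step 1:
                    E           L
  Initial      0.6186      0.3921
  Change      -0.5895       1.179
  Equil       0.02909       1.571
  solve Keq expr → x = 0.5895; check Q = 84.87
Then remove 0.008829 M of E.
Step 2:
                    E           L
  Initial     0.02026       1.571
  Change     0.008223    -0.01645
  Equil       0.02848       1.555
  solve Keq expr → x = -0.008223; check Q = 84.87
Then add 0.2712 M of L.
Step 3:
                    E           L
  Initial     0.02848       1.826
  Change     0.009951     -0.0199
  Equil       0.03843       1.806
  solve Keq expr → x = -0.009951; check Q = 84.87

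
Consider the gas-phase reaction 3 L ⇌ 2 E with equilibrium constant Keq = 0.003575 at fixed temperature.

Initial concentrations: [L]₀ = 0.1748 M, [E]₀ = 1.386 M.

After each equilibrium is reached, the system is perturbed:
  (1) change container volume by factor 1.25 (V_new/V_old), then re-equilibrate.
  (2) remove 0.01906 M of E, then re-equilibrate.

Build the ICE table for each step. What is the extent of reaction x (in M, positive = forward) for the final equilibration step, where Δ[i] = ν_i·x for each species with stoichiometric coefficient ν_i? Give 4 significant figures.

x = 0.008142 M

Q₀ = 359.7 vs Keq = 0.003575 ⇒ Q>K, reverse
Step 1:
                   L          E
  init        0.1748      1.386
  Δ            1.825     -1.217
  eq               2     0.1691
  solve Keq expr → x = -0.6084; check Q = 0.003575
Then change container volume by factor 1.25 (V_new/V_old).
Step 2:
                   L          E
  init           1.6     0.1353
  Δ           0.0183    -0.0122
  eq           1.618     0.1231
  solve Keq expr → x = -0.006101; check Q = 0.003575
Then remove 0.01906 M of E.
Step 3:
                   L          E
  init         1.618      0.104
  Δ         -0.02443    0.01628
  eq           1.594     0.1203
  solve Keq expr → x = 0.008142; check Q = 0.003575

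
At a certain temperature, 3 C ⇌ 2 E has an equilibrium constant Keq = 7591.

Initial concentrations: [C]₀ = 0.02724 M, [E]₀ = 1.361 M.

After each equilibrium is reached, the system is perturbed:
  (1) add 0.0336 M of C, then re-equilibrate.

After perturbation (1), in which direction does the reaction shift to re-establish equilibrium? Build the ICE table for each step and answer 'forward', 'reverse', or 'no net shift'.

Direction: forward

Q₀ = 9.1642e+04 vs Keq = 7591 ⇒ Q>K, reverse
Step 1:
                    C           E
  I           0.02724       1.361
  C           0.03454    -0.02303
  E           0.06178       1.338
  solve Keq expr → x = -0.01151; check Q = 7591
Then add 0.0336 M of C.
Step 2:
                    C           E
  I           0.09538       1.338
  C          -0.03293     0.02195
  E           0.06246        1.36
  solve Keq expr → x = 0.01098; check Q = 7591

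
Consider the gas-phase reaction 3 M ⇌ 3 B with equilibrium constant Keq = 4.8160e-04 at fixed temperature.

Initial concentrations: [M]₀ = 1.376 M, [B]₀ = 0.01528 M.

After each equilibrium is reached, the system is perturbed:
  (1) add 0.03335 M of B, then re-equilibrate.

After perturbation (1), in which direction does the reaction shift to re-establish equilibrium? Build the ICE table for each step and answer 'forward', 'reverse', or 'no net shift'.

Q₀ = 1.3694e-06 vs Keq = 4.8160e-04 ⇒ Q<K, forward
Step 1:
                   M          B
  init         1.376    0.01528
  Δ         -0.08585    0.08585
  eq            1.29     0.1011
  solve Keq expr → x = 0.02862; check Q = 4.8160e-04
Then add 0.03335 M of B.
Step 2:
                   M          B
  init          1.29     0.1345
  Δ          0.03093   -0.03093
  eq           1.321     0.1036
  solve Keq expr → x = -0.01031; check Q = 4.8160e-04

Direction: reverse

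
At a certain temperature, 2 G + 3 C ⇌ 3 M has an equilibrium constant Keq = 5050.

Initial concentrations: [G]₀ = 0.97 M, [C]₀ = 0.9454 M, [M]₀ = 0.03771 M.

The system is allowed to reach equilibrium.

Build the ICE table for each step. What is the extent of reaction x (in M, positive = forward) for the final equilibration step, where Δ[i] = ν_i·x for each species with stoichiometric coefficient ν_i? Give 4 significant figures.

Q₀ = 6.7450e-05 vs Keq = 5050 ⇒ Q<K, forward
Step 1:
                    G           C           M
  Initial        0.97      0.9454     0.03771
  Change       -0.567     -0.8505      0.8505
  Equil         0.403     0.09489      0.8882
  solve Keq expr → x = 0.2835; check Q = 5050

x = 0.2835 M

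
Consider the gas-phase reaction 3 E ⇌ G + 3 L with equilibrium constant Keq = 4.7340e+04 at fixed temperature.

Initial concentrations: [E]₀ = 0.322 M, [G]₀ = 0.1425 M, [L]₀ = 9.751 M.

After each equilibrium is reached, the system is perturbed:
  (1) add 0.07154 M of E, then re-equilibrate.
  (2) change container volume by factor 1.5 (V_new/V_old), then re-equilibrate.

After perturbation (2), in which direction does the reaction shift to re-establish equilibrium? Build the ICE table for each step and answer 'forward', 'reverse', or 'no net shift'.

Direction: forward

Q₀ = 3957 vs Keq = 4.7340e+04 ⇒ Q<K, forward
Step 1:
                    E           G           L
  I             0.322      0.1425       9.751
  C           -0.1626     0.05421      0.1626
  E            0.1594      0.1967       9.914
  solve Keq expr → x = 0.05421; check Q = 4.7340e+04
Then add 0.07154 M of E.
Step 2:
                    E           G           L
  I            0.2309      0.1967       9.914
  C          -0.06483     0.02161     0.06483
  E            0.1661      0.2183       9.978
  solve Keq expr → x = 0.02161; check Q = 4.7340e+04
Then change container volume by factor 1.5 (V_new/V_old).
Step 3:
                    E           G           L
  I            0.1107      0.1455       6.652
  C          -0.01287    0.004289     0.01287
  E           0.09786      0.1498       6.665
  solve Keq expr → x = 0.004289; check Q = 4.7340e+04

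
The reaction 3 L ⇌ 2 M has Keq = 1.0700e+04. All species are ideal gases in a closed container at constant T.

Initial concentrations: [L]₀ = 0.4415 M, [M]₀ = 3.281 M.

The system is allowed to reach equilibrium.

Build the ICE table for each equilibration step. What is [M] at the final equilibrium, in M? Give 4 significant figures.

[M]_eq = 3.506 M

Q₀ = 125.1 vs Keq = 1.0700e+04 ⇒ Q<K, forward
Step 1:
                   L          M
  Initial     0.4415      3.281
  Change     -0.3368     0.2245
  Equil       0.1047      3.506
  solve Keq expr → x = 0.1123; check Q = 1.0700e+04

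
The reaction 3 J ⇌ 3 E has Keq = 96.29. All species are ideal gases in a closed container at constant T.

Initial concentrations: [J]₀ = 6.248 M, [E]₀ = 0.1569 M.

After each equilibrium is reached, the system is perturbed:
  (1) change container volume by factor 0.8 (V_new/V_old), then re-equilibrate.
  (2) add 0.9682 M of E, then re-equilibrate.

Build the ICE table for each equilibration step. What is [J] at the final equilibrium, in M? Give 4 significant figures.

[J]_eq = 1.607 M

Q₀ = 1.5836e-05 vs Keq = 96.29 ⇒ Q<K, forward
Step 1:
                    J           E
  init          6.248      0.1569
  Δ            -5.101       5.101
  eq            1.147       5.258
  solve Keq expr → x = 1.7; check Q = 96.29
Then change container volume by factor 0.8 (V_new/V_old).
Step 2:
                    J           E
  init          1.434       6.572
  Δ                 0           0
  eq            1.434       6.572
  solve Keq expr → x = 0; check Q = 96.29
Then add 0.9682 M of E.
Step 3:
                    J           E
  init          1.434        7.54
  Δ            0.1734     -0.1734
  eq            1.607       7.367
  solve Keq expr → x = -0.0578; check Q = 96.29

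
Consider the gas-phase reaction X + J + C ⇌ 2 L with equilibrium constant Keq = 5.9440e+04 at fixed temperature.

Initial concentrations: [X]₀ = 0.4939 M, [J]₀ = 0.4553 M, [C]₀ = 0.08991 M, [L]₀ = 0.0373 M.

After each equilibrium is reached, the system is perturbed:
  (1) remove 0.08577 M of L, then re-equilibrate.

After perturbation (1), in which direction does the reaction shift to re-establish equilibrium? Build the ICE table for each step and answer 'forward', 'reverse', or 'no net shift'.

Q₀ = 0.06881 vs Keq = 5.9440e+04 ⇒ Q<K, forward
Step 1:
                   X          J          C          L
  init        0.4939     0.4553    0.08991     0.0373
  Δ          -0.0899    -0.0899    -0.0899     0.1798
  eq           0.404     0.3654 5.3720e-06     0.2171
  solve Keq expr → x = 0.0899; check Q = 5.9440e+04
Then remove 0.08577 M of L.
Step 2:
                   X          J          C          L
  init         0.404     0.3654 5.3720e-06     0.1313
  Δ       -3.4058e-06 -3.4058e-06 -3.4058e-06 6.8117e-06
  eq           0.404     0.3654 1.9662e-06     0.1313
  solve Keq expr → x = 3.4058e-06; check Q = 5.9440e+04

Direction: forward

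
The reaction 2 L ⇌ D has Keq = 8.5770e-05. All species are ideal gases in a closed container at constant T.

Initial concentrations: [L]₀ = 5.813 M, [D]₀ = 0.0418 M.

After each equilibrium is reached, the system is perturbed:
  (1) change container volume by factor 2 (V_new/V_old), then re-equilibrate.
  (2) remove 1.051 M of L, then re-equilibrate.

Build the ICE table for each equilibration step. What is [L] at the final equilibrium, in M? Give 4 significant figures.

Q₀ = 0.001237 vs Keq = 8.5770e-05 ⇒ Q>K, reverse
Step 1:
                    L           D
  init          5.813      0.0418
  Δ           0.07765    -0.03882
  eq            5.891    0.002976
  solve Keq expr → x = -0.03882; check Q = 8.5770e-05
Then change container volume by factor 2 (V_new/V_old).
Step 2:
                    L           D
  init          2.945    0.001488
  Δ          0.001487 -7.4330e-04
  eq            2.947  7.4480e-04
  solve Keq expr → x = -7.4330e-04; check Q = 8.5770e-05
Then remove 1.051 M of L.
Step 3:
                    L           D
  init          1.896  7.4480e-04
  Δ        8.7250e-04 -4.3625e-04
  eq            1.897  3.0855e-04
  solve Keq expr → x = -4.3625e-04; check Q = 8.5770e-05

[L]_eq = 1.897 M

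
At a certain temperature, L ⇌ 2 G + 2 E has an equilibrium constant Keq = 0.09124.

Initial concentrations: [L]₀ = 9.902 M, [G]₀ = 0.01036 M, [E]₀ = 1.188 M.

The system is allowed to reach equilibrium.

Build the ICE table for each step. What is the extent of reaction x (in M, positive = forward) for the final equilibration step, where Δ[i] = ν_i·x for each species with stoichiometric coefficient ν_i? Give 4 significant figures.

Q₀ = 1.5298e-05 vs Keq = 0.09124 ⇒ Q<K, forward
Step 1:
                    L           G           E
  init          9.902     0.01036       1.188
  Δ            -0.267      0.5341      0.5341
  eq            9.635      0.5445       1.722
  solve Keq expr → x = 0.267; check Q = 0.09124

x = 0.267 M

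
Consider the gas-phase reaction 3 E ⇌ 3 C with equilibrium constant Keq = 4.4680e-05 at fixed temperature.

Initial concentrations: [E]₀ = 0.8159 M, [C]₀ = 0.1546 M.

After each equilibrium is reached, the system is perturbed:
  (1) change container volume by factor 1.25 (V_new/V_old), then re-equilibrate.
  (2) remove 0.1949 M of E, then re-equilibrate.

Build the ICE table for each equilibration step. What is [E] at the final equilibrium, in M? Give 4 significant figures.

Q₀ = 0.006803 vs Keq = 4.4680e-05 ⇒ Q>K, reverse
Step 1:
                  E         C
  init       0.8159    0.1546
  Δ          0.1213   -0.1213
  eq         0.9372   0.03326
  solve Keq expr → x = -0.04045; check Q = 4.4680e-05
Then change container volume by factor 1.25 (V_new/V_old).
Step 2:
                  E         C
  init       0.7498   0.02661
  Δ               0         0
  eq         0.7498   0.02661
  solve Keq expr → x = 0; check Q = 4.4680e-05
Then remove 0.1949 M of E.
Step 3:
                  E         C
  init       0.5549   0.02661
  Δ        0.006679 -0.006679
  eq         0.5616   0.01993
  solve Keq expr → x = -0.002226; check Q = 4.4680e-05

[E]_eq = 0.5616 M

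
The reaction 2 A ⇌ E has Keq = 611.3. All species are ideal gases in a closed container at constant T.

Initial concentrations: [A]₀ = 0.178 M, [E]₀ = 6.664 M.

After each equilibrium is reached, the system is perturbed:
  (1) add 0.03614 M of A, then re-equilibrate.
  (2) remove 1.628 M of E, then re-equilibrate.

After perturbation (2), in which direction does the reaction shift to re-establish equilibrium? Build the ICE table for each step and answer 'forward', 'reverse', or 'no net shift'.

Q₀ = 210.3 vs Keq = 611.3 ⇒ Q<K, forward
Step 1:
                    A           E
  I             0.178       6.664
  C           -0.0733     0.03665
  E            0.1047       6.701
  solve Keq expr → x = 0.03665; check Q = 611.3
Then add 0.03614 M of A.
Step 2:
                    A           E
  I            0.1408       6.701
  C            -0.036       0.018
  E            0.1048       6.719
  solve Keq expr → x = 0.018; check Q = 611.3
Then remove 1.628 M of E.
Step 3:
                    A           E
  I            0.1048       5.091
  C          -0.01352     0.00676
  E           0.09132       5.097
  solve Keq expr → x = 0.00676; check Q = 611.3

Direction: forward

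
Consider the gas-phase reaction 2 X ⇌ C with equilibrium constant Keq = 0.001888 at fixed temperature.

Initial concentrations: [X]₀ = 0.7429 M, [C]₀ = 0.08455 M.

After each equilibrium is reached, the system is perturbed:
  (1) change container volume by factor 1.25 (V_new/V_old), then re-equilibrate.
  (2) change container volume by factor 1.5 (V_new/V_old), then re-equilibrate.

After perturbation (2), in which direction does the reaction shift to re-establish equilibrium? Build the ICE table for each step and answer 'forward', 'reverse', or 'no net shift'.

Direction: reverse

Q₀ = 0.1532 vs Keq = 0.001888 ⇒ Q>K, reverse
Step 1:
                    X           C
  Initial      0.7429     0.08455
  Change        0.166    -0.08299
  Equil        0.9089     0.00156
  solve Keq expr → x = -0.08299; check Q = 0.001888
Then change container volume by factor 1.25 (V_new/V_old).
Step 2:
                    X           C
  Initial      0.7271    0.001248
  Change   4.9635e-04 -2.4817e-04
  Equil        0.7276  9.9951e-04
  solve Keq expr → x = -2.4817e-04; check Q = 0.001888
Then change container volume by factor 1.5 (V_new/V_old).
Step 3:
                    X           C
  Initial      0.4851  6.6634e-04
  Change   4.4261e-04 -2.2130e-04
  Equil        0.4855  4.4504e-04
  solve Keq expr → x = -2.2130e-04; check Q = 0.001888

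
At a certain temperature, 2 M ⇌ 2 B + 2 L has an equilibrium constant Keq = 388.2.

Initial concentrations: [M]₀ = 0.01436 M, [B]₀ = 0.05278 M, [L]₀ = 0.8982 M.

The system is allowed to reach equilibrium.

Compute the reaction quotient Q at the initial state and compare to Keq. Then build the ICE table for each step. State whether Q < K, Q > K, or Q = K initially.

Q₀ = 10.9 vs Keq = 388.2 ⇒ Q<K, forward
Step 1:
                    M           B           L
  I           0.01436     0.05278      0.8982
  C           -0.0114      0.0114      0.0114
  E          0.002963     0.06418      0.9096
  solve Keq expr → x = 0.005699; check Q = 388.2

Q₀ = 10.9; Q < K (proceeds forward)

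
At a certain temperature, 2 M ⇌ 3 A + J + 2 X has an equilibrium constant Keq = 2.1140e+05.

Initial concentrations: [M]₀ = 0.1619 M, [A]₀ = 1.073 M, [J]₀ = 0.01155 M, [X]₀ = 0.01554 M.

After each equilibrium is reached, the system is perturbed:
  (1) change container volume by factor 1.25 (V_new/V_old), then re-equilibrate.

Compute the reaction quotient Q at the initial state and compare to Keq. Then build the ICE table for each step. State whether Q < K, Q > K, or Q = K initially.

Q₀ = 1.3146e-04 vs Keq = 2.1140e+05 ⇒ Q<K, forward
Step 1:
                    M           A           J           X
  Initial      0.1619       1.073     0.01155     0.01554
  Change      -0.1617      0.2426     0.08086      0.1617
  Equil    1.7685e-04       1.316     0.09241      0.1773
  solve Keq expr → x = 0.08086; check Q = 2.1140e+05
Then change container volume by factor 1.25 (V_new/V_old).
Step 2:
                    M           A           J           X
  Initial  1.4148e-04       1.052     0.07393      0.1418
  Change  -5.0875e-05  7.6313e-05  2.5438e-05  5.0875e-05
  Equil    9.0606e-05       1.053     0.07395      0.1419
  solve Keq expr → x = 2.5438e-05; check Q = 2.1140e+05

Q₀ = 1.3146e-04; Q < K (proceeds forward)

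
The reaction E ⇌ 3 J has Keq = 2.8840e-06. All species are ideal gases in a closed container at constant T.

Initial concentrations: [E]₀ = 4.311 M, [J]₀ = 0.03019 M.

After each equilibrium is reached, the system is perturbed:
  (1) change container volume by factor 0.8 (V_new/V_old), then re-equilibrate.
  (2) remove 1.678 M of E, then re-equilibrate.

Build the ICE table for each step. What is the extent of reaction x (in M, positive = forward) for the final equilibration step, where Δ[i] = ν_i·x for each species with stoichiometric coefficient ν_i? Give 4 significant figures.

Q₀ = 6.3828e-06 vs Keq = 2.8840e-06 ⇒ Q>K, reverse
Step 1:
                    E           J
  init          4.311     0.03019
  Δ           0.00234   -0.007019
  eq            4.313     0.02317
  solve Keq expr → x = -0.00234; check Q = 2.8840e-06
Then change container volume by factor 0.8 (V_new/V_old).
Step 2:
                    E           J
  init          5.392     0.02896
  Δ          0.001334   -0.004001
  eq            5.393     0.02496
  solve Keq expr → x = -0.001334; check Q = 2.8840e-06
Then remove 1.678 M of E.
Step 3:
                    E           J
  init          3.715     0.02496
  Δ        9.7148e-04   -0.002914
  eq            3.716     0.02205
  solve Keq expr → x = -9.7148e-04; check Q = 2.8840e-06

x = -9.7148e-04 M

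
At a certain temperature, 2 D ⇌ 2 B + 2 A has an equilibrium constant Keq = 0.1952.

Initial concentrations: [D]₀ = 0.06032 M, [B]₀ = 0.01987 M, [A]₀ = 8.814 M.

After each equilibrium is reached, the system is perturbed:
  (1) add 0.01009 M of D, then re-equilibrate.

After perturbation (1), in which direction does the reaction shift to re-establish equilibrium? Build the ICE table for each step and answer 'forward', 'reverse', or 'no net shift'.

Q₀ = 8.43 vs Keq = 0.1952 ⇒ Q>K, reverse
Step 1:
                  D         B         A
  init      0.06032   0.01987     8.814
  Δ         0.01604  -0.01604  -0.01604
  eq        0.07636  0.003834     8.798
  solve Keq expr → x = -0.008018; check Q = 0.1952
Then add 0.01009 M of D.
Step 2:
                  D         B         A
  init      0.08645  0.003834     8.798
  Δ       -4.8224e-04 4.8224e-04 4.8224e-04
  eq        0.08596  0.004317     8.798
  solve Keq expr → x = 2.4112e-04; check Q = 0.1952

Direction: forward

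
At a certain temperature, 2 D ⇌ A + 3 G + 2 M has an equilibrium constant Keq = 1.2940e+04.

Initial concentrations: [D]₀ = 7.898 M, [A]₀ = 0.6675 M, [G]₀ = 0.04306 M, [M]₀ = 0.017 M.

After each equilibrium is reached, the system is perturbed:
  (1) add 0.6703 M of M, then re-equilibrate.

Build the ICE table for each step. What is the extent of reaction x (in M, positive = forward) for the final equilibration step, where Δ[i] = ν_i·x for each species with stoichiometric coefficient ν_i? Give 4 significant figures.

Q₀ = 2.4691e-10 vs Keq = 1.2940e+04 ⇒ Q<K, forward
Step 1:
                  D         A         G         M
  I           7.898    0.6675   0.04306     0.017
  C          -5.619      2.81     8.429     5.619
  E           2.279     3.477     8.472     5.636
  solve Keq expr → x = 2.81; check Q = 1.2940e+04
Then add 0.6703 M of M.
Step 2:
                  D         A         G         M
  I           2.279     3.477     8.472     6.307
  C           0.121   -0.0605   -0.1815    -0.121
  E             2.4     3.417     8.291     6.186
  solve Keq expr → x = -0.0605; check Q = 1.2940e+04

x = -0.0605 M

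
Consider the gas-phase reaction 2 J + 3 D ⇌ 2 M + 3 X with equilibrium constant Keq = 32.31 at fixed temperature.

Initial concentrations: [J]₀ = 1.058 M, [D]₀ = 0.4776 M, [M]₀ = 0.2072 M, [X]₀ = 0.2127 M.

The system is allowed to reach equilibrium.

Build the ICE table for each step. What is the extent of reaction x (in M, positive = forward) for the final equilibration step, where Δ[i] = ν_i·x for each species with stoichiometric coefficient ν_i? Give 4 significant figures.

Q₀ = 0.003388 vs Keq = 32.31 ⇒ Q<K, forward
Step 1:
                    J           D           M           X
  I             1.058      0.4776      0.2072      0.2127
  C           -0.2387     -0.3581      0.2387      0.3581
  E            0.8193      0.1195      0.4459      0.5708
  solve Keq expr → x = 0.1194; check Q = 32.31

x = 0.1194 M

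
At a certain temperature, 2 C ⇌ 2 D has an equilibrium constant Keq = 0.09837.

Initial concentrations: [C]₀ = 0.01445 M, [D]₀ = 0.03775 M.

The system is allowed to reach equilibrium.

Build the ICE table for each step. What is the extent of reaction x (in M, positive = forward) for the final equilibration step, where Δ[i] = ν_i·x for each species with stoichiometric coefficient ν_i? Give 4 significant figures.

x = -0.01264 M

Q₀ = 6.825 vs Keq = 0.09837 ⇒ Q>K, reverse
Step 1:
                  C         D
  init      0.01445   0.03775
  Δ         0.02529  -0.02529
  eq        0.03974   0.01246
  solve Keq expr → x = -0.01264; check Q = 0.09837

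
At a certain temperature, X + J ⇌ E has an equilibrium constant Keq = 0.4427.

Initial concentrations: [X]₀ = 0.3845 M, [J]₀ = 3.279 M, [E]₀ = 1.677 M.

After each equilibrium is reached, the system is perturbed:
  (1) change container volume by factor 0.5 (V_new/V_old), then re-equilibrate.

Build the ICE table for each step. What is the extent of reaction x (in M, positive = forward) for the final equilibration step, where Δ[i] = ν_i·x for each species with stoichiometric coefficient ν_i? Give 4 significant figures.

Q₀ = 1.33 vs Keq = 0.4427 ⇒ Q>K, reverse
Step 1:
                  X         J         E
  init       0.3845     3.279     1.677
  Δ          0.3998    0.3998   -0.3998
  eq         0.7843     3.679     1.277
  solve Keq expr → x = -0.3998; check Q = 0.4427
Then change container volume by factor 0.5 (V_new/V_old).
Step 2:
                  X         J         E
  init        1.569     7.358     2.554
  Δ         -0.5422   -0.5422    0.5422
  eq          1.026     6.815     3.097
  solve Keq expr → x = 0.5422; check Q = 0.4427

x = 0.5422 M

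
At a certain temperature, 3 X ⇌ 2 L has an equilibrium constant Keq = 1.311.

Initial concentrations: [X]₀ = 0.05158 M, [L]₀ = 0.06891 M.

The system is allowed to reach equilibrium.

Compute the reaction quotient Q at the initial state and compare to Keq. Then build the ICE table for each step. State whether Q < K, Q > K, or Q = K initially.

Q₀ = 34.6 vs Keq = 1.311 ⇒ Q>K, reverse
Step 1:
                   X          L
  I          0.05158    0.06891
  C          0.04877   -0.03251
  E           0.1003     0.0364
  solve Keq expr → x = -0.01626; check Q = 1.311

Q₀ = 34.6; Q > K (proceeds reverse)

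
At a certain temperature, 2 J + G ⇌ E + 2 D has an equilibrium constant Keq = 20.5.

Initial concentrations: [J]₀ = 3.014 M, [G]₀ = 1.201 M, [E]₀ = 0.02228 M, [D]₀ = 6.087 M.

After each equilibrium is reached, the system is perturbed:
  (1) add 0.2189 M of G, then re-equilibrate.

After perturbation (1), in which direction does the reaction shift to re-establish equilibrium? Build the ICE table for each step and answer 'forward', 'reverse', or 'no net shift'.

Direction: forward

Q₀ = 0.07566 vs Keq = 20.5 ⇒ Q<K, forward
Step 1:
                    J           G           E           D
  I             3.014       1.201     0.02228       6.087
  C            -1.267     -0.6337      0.6337       1.267
  E             1.747      0.5673       0.656       7.354
  solve Keq expr → x = 0.6337; check Q = 20.5
Then add 0.2189 M of G.
Step 2:
                    J           G           E           D
  I             1.747      0.7862       0.656       7.354
  C           -0.1147    -0.05734     0.05734      0.1147
  E             1.632      0.7289      0.7133       7.469
  solve Keq expr → x = 0.05734; check Q = 20.5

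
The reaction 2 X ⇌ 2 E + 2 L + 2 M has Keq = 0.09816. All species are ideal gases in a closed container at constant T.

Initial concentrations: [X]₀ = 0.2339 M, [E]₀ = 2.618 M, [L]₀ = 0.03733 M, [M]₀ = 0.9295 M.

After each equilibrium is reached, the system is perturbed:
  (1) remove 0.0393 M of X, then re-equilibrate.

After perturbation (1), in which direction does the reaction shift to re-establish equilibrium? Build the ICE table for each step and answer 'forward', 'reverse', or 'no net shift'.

Q₀ = 0.1508 vs Keq = 0.09816 ⇒ Q>K, reverse
Step 1:
                    X           E           L           M
  init         0.2339       2.618     0.03733      0.9295
  Δ          0.006145   -0.006145   -0.006145   -0.006145
  eq             0.24       2.612     0.03118      0.9234
  solve Keq expr → x = -0.003073; check Q = 0.09816
Then remove 0.0393 M of X.
Step 2:
                    X           E           L           M
  init         0.2007       2.612     0.03118      0.9234
  Δ          0.004367   -0.004367   -0.004367   -0.004367
  eq           0.2051       2.607     0.02682       0.919
  solve Keq expr → x = -0.002183; check Q = 0.09816

Direction: reverse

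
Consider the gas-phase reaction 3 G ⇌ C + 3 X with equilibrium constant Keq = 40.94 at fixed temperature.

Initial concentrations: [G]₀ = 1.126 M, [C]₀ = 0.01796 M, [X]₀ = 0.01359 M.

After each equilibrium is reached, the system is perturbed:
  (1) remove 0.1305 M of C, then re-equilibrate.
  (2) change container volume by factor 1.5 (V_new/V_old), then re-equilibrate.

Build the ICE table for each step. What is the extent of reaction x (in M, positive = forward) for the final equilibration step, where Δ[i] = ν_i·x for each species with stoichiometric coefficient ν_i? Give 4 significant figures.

x = 0.003817 M

Q₀ = 3.1575e-08 vs Keq = 40.94 ⇒ Q<K, forward
Step 1:
                    G           C           X
  init          1.126     0.01796     0.01359
  Δ           -0.9357      0.3119      0.9357
  eq           0.1903      0.3299      0.9493
  solve Keq expr → x = 0.3119; check Q = 40.94
Then remove 0.1305 M of C.
Step 2:
                    G           C           X
  init         0.1903      0.1994      0.9493
  Δ          -0.02333    0.007778     0.02333
  eq            0.167      0.2071      0.9726
  solve Keq expr → x = 0.007778; check Q = 40.94
Then change container volume by factor 1.5 (V_new/V_old).
Step 3:
                    G           C           X
  init         0.1113      0.1381      0.6484
  Δ          -0.01145    0.003817     0.01145
  eq          0.09986      0.1419      0.6599
  solve Keq expr → x = 0.003817; check Q = 40.94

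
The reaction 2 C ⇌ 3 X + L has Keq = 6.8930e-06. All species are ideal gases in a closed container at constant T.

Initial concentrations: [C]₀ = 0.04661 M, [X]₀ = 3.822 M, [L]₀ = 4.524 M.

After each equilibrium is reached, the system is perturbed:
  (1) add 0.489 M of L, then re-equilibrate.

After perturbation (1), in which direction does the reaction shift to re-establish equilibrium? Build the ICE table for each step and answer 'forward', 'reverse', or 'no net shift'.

Direction: reverse

Q₀ = 1.1626e+05 vs Keq = 6.8930e-06 ⇒ Q>K, reverse
Step 1:
                   C          X          L
  Initial    0.04661      3.822      4.524
  Change       2.532     -3.798     -1.266
  Equil        2.579    0.02414      3.258
  solve Keq expr → x = -1.266; check Q = 6.8930e-06
Then add 0.489 M of L.
Step 2:
                   C          X          L
  Initial      2.579    0.02414      3.747
  Change  7.2954e-04  -0.001094 -3.6477e-04
  Equil        2.579    0.02305      3.747
  solve Keq expr → x = -3.6477e-04; check Q = 6.8930e-06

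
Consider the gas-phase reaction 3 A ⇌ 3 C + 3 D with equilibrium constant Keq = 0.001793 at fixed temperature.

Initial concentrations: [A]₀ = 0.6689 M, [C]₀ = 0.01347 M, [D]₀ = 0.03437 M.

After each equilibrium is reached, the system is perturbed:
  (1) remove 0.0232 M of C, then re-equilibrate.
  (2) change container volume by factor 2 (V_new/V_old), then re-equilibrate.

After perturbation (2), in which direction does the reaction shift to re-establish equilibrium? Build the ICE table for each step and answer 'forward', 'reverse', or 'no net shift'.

Q₀ = 3.3156e-10 vs Keq = 0.001793 ⇒ Q<K, forward
Step 1:
                   A          C          D
  Initial     0.6689    0.01347    0.03437
  Change     -0.2119     0.2119     0.2119
  Equil        0.457     0.2254     0.2463
  solve Keq expr → x = 0.07064; check Q = 0.001793
Then remove 0.0232 M of C.
Step 2:
                   A          C          D
  Initial      0.457     0.2022     0.2463
  Change   -0.009855   0.009855   0.009855
  Equil       0.4471     0.2121     0.2562
  solve Keq expr → x = 0.003285; check Q = 0.001793
Then change container volume by factor 2 (V_new/V_old).
Step 3:
                   A          C          D
  Initial     0.2236      0.106     0.1281
  Change    -0.03479    0.03479    0.03479
  Equil       0.1888     0.1408     0.1629
  solve Keq expr → x = 0.0116; check Q = 0.001793

Direction: forward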